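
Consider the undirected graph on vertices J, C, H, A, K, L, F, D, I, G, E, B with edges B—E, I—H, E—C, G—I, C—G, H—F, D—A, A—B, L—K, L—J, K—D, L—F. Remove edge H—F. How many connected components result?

1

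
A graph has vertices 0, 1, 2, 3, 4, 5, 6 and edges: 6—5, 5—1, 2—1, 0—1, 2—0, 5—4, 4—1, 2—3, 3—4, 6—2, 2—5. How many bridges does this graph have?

The edges on the cycle 6-2-0-1-4-5-6 are not bridges since each lies on that cycle.
Every edge lies on some cycle, so there are no bridges.

0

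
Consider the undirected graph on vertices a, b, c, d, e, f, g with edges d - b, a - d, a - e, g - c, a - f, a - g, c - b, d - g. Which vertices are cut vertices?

a

Removing a increases the component count from 1 to 3, so a is a cut vertex.
By contrast removing c leaves 1 component; it is not a cut vertex. No other vertex is a cut vertex either.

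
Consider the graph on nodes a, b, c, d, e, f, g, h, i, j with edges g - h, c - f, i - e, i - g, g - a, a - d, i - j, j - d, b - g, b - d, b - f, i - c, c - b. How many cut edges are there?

2

The edges on the cycle i-j-d-a-g-b-c-i are not bridges since each lies on that cycle.
But removing g - h disconnects g from h; removing i - e disconnects i from e — these are bridges.
That makes 2 bridges.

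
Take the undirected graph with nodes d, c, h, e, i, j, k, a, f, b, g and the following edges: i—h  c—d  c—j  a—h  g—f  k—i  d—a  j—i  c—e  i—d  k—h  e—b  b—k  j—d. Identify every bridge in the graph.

The edges on the cycle c-j-d-c are not bridges since each lies on that cycle.
But removing g—f disconnects g from f — this is a bridge.

f-g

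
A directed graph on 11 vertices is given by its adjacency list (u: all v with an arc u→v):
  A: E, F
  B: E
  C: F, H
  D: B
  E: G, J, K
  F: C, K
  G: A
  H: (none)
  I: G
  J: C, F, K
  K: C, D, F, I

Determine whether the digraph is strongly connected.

No

There is no directed path from H to E, so the graph is not strongly connected.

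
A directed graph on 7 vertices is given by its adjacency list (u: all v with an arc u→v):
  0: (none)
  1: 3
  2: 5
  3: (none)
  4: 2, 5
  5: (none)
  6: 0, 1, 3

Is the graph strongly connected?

There is no directed path from 6 to 4, so the graph is not strongly connected.

No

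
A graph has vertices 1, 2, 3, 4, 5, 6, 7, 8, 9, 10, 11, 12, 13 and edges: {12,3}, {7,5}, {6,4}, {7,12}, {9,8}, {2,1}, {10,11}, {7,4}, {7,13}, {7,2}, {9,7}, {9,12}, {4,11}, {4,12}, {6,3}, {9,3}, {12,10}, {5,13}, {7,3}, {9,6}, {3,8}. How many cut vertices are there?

Removing 2 increases the component count from 1 to 2, so 2 is a cut vertex.
Removing 7 increases the component count from 1 to 3, so 7 is a cut vertex.
By contrast removing 8 leaves 1 component; it is not a cut vertex. No other vertex is a cut vertex either.

2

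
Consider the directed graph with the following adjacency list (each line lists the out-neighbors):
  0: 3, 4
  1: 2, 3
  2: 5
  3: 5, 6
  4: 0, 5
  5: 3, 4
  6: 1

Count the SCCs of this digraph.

{0, 1, 2, 3, 4, 5, 6} are all mutually reachable — one SCC of size 7.
That gives 1 strongly connected component.

1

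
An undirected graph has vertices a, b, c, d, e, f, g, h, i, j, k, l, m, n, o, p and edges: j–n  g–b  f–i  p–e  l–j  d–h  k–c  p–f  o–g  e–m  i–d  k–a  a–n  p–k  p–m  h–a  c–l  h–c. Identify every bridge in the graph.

b-g, g-o

The edges on the cycle p-e-m-p are not bridges since each lies on that cycle.
But removing o–g disconnects o from g; removing g–b disconnects g from b — these are bridges.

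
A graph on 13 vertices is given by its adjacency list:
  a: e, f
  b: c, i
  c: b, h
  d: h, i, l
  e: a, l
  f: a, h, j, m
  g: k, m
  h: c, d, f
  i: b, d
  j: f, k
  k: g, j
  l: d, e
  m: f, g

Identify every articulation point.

f

Removing f increases the component count from 1 to 2, so f is a cut vertex.
By contrast removing i leaves 1 component; it is not a cut vertex. No other vertex is a cut vertex either.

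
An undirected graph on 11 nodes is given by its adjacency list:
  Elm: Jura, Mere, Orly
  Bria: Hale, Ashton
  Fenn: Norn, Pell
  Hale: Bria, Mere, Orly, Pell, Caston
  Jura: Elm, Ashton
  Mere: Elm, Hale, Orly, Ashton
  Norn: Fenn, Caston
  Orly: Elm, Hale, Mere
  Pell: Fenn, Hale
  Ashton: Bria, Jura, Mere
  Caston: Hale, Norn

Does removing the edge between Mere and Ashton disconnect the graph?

No

After removing Mere-Ashton, the path Mere-Hale-Bria-Ashton still connects them, so the edge is not a bridge.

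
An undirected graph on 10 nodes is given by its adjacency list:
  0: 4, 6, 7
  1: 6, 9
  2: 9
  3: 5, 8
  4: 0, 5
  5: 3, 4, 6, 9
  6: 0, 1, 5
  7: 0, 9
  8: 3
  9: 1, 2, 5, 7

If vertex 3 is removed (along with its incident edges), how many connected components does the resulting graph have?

2

With 3 gone, the remaining components are: {8}; {0, 1, 2, 4, 5, 6, 7, 9}.
That is 2 components.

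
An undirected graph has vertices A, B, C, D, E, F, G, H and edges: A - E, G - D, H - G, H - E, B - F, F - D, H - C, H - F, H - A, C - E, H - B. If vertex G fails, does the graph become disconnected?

Deleting G leaves 1 component (was 1) (its neighbors D, H remain connected to each other), so G is not a cut vertex.

No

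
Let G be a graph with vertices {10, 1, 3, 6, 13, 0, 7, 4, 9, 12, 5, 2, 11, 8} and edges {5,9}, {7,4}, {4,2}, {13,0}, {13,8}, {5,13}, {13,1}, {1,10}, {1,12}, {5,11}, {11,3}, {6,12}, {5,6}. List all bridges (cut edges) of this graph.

The edges on the cycle 5-6-12-1-13-5 are not bridges since each lies on that cycle.
But removing 5–9 disconnects 5 from 9; removing 5–11 disconnects 5 from 11; removing 13–8 disconnects 13 from 8; removing 11–3 disconnects 11 from 3 — these are bridges.
In total 8 edges are bridges.

0-13, 1-10, 11-3, 11-5, 13-8, 2-4, 4-7, 5-9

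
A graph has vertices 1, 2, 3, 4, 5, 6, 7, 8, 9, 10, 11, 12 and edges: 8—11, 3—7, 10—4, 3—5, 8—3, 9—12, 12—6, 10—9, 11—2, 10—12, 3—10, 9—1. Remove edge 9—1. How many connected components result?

2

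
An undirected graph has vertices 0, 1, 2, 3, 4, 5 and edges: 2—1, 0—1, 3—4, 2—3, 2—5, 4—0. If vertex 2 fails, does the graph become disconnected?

Deleting 2 raises the number of components from 1 to 2, so 2 is a cut vertex.

Yes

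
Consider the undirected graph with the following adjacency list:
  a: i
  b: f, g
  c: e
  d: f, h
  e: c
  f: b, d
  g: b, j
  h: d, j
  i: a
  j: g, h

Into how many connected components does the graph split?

3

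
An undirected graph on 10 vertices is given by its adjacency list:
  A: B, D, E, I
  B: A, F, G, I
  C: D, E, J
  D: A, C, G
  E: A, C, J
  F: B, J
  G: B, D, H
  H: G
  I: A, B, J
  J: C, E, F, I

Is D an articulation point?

No

Deleting D leaves 1 component (was 1) (its neighbors A, C, G remain connected to each other), so D is not a cut vertex.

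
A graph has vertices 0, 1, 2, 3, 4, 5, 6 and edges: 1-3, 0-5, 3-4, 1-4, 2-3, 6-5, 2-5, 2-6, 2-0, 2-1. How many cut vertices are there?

1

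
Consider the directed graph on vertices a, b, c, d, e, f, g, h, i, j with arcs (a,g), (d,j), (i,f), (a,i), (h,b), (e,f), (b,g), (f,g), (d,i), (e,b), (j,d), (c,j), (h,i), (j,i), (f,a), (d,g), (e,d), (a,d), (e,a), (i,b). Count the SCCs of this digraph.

6

{a, d, f, i, j} are all mutually reachable — one SCC of size 5.
{e} is an SCC by itself.
{b} is an SCC by itself.
{g} is an SCC by itself.
{h} is an SCC by itself.
(and 1 more singleton SCC)
That gives 6 strongly connected components.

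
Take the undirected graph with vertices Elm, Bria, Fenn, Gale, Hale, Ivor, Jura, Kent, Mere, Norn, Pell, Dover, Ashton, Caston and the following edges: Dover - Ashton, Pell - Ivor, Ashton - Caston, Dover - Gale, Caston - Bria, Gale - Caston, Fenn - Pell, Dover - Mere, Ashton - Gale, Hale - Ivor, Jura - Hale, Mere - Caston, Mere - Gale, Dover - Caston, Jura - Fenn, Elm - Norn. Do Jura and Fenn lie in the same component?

Yes

From Jura we can reach Fenn, Hale, Ivor, Jura, Pell, which includes Fenn.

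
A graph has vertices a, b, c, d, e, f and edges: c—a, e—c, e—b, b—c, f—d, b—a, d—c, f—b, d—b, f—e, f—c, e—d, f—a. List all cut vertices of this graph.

Removing f, for instance, still leaves 1 component. No single vertex removal increases the component count — the graph has no articulation points.

none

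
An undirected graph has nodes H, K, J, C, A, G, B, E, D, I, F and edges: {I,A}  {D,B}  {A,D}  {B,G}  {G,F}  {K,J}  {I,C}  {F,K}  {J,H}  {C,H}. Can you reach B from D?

Yes

From D we can reach A, B, C, D, F, G, H, I, J, K, which includes B.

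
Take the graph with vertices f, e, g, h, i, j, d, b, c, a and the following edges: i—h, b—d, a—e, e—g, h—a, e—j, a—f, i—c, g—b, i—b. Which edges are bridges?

The edges on the cycle i-h-a-e-g-b-i are not bridges since each lies on that cycle.
But removing e—j disconnects e from j; removing b—d disconnects b from d; removing f—a disconnects f from a; removing i—c disconnects i from c — these are bridges.

a-f, b-d, c-i, e-j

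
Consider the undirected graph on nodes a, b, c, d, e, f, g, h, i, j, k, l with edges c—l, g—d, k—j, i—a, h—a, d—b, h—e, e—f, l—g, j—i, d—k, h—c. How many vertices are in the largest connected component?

12

Starting from a we can reach a, b, c, d, e, f, g, h, i, j, k, l. That is one component of size 12.
The largest has 12 vertices.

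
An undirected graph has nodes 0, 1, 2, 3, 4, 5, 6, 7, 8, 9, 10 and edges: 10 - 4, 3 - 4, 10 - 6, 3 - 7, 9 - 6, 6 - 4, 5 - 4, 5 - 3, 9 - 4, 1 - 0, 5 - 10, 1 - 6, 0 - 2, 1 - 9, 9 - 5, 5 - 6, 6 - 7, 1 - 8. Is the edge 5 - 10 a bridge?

No

After removing 5 - 10, the path 5-4-10 still connects them, so the edge is not a bridge.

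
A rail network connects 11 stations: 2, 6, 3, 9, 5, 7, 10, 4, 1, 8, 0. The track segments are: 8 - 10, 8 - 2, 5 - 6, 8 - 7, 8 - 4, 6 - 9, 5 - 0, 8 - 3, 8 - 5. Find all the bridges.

removing 6 - 9 disconnects 6 from 9; removing 7 - 8 disconnects 7 from 8; removing 4 - 8 disconnects 4 from 8; removing 2 - 8 disconnects 2 from 8 — these are bridges.
In total 9 edges are bridges.

0-5, 10-8, 2-8, 3-8, 4-8, 5-6, 5-8, 6-9, 7-8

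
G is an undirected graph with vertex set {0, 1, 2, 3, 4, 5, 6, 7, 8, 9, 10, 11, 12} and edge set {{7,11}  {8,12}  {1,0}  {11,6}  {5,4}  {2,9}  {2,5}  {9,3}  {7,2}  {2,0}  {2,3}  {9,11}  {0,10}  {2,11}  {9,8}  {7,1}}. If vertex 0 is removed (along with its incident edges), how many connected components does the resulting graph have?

With 0 gone, the remaining components are: {10}; {1, 2, 3, 4, 5, 6, 7, 8, 9, 11, 12}.
That is 2 components.

2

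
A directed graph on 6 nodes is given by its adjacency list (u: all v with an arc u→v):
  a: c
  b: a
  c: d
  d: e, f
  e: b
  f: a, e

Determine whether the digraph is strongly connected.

From c we can reach every vertex (a, b, c, d, e, f), and every vertex can reach c (a, b, c, d, e, f). So the whole graph is one strongly connected component.

Yes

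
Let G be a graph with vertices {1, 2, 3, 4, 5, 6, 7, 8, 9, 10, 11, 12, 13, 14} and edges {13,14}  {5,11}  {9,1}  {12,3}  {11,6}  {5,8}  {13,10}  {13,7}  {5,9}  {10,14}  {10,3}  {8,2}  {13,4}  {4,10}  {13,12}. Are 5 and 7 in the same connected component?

No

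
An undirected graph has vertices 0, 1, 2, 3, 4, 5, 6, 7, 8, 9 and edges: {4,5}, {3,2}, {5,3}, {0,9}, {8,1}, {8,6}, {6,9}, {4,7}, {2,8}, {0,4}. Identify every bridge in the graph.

1-8, 4-7

The edges on the cycle 0-4-5-3-2-8-6-9-0 are not bridges since each lies on that cycle.
But removing 7–4 disconnects 7 from 4; removing 1–8 disconnects 1 from 8 — these are bridges.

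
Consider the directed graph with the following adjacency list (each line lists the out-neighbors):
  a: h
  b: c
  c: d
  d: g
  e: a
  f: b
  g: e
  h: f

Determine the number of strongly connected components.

1

{a, b, c, d, e, f, g, h} are all mutually reachable — one SCC of size 8.
That gives 1 strongly connected component.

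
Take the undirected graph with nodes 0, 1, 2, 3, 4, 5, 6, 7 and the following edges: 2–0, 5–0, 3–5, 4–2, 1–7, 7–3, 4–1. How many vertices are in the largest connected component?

7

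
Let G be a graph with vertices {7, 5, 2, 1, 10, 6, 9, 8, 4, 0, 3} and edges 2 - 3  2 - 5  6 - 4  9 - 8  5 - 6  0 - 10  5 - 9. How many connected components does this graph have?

7 is isolated — a component by itself.
1 is isolated — a component by itself.
Starting from 0 we can reach 0, 10. That is one component of size 2.
Starting from 2 we can reach 2, 3, 4, 5, 6, 8, 9. That is one component of size 7.
Total: 4 components.

4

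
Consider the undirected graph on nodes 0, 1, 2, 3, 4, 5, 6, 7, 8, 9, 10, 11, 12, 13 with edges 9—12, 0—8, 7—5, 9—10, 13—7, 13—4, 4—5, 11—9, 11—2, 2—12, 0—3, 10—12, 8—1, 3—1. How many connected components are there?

4

6 is isolated — a component by itself.
Starting from 4 we can reach 4, 5, 7, 13. That is one component of size 4.
Starting from 0 we can reach 0, 1, 3, 8. That is one component of size 4.
Starting from 2 we can reach 2, 9, 10, 11, 12. That is one component of size 5.
Total: 4 components.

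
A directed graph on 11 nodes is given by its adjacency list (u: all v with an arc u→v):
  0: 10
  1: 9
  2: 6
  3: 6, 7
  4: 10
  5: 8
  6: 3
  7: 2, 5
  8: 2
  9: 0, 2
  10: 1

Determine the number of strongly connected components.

{2, 3, 5, 6, 7, 8} are all mutually reachable — one SCC of size 6.
{0, 1, 9, 10} are all mutually reachable — one SCC of size 4.
{4} is an SCC by itself.
That gives 3 strongly connected components.

3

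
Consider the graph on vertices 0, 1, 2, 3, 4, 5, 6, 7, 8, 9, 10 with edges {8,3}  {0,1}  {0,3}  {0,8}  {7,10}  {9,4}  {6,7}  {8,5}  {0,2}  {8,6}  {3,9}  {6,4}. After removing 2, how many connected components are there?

With 2 gone, the remaining components are: {0, 1, 3, 4, 5, 6, 7, 8, 9, 10}.
That is 1 component.

1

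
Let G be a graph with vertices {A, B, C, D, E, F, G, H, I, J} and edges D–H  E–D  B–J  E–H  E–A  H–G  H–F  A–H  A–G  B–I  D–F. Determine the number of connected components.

3

C is isolated — a component by itself.
Starting from B we can reach B, I, J. That is one component of size 3.
Starting from A we can reach A, D, E, F, G, H. That is one component of size 6.
Total: 3 components.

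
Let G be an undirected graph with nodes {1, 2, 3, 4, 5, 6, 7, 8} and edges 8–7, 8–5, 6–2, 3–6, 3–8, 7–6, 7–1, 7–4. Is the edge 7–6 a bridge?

No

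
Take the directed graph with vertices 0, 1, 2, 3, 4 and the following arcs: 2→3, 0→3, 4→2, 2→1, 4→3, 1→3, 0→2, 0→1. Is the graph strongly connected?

There is no directed path from 3 to 2, so the graph is not strongly connected.

No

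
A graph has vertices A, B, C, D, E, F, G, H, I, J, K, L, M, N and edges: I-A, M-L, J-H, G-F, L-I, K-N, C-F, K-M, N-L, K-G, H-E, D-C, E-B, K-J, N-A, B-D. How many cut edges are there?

The edges on the cycle K-J-H-E-B-D-C-F-G-K are not bridges since each lies on that cycle.
Every edge lies on some cycle, so there are no bridges.

0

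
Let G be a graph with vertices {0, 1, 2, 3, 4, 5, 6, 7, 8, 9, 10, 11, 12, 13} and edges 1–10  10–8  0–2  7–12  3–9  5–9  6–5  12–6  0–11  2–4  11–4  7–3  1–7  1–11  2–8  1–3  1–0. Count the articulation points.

1

Removing 1 increases the component count from 2 to 3, so 1 is a cut vertex.
By contrast removing 4 leaves 2 components; it is not a cut vertex. No other vertex is a cut vertex either.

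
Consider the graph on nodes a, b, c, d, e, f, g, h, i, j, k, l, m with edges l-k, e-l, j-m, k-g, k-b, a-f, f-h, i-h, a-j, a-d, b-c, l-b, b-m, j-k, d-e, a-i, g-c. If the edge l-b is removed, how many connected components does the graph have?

1

l and b are still connected via l-k-b, so the component count stays at 1.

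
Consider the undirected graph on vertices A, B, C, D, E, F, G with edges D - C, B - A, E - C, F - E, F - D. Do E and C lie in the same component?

From E we can reach C, D, E, F, which includes C.

Yes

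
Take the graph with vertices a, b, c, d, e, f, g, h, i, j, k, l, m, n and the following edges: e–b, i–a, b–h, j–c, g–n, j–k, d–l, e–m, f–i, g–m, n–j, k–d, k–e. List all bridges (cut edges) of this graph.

a-i, b-e, b-h, c-j, d-k, d-l, f-i

The edges on the cycle g-n-j-k-e-m-g are not bridges since each lies on that cycle.
But removing c–j disconnects c from j; removing e–b disconnects e from b; removing d–l disconnects d from l; removing d–k disconnects d from k — these are bridges.
In total 7 edges are bridges.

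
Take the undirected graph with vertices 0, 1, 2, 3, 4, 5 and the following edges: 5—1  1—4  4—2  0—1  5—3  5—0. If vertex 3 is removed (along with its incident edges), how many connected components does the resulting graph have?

1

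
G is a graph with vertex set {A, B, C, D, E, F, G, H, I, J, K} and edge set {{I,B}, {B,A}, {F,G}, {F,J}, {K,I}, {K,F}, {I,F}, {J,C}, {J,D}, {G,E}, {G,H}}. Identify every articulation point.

B, F, G, I, J

Removing B increases the component count from 1 to 2, so B is a cut vertex.
Removing F increases the component count from 1 to 3, so F is a cut vertex.
Removing G increases the component count from 1 to 3, so G is a cut vertex.
Likewise I, J are cut vertices.
By contrast removing H leaves 1 component; it is not a cut vertex. No other vertex is a cut vertex either.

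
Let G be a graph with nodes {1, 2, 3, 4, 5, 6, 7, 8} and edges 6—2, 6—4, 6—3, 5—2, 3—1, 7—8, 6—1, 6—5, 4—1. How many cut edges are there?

1

The edges on the cycle 6-5-2-6 are not bridges since each lies on that cycle.
But removing 7—8 disconnects 7 from 8 — this is a bridge.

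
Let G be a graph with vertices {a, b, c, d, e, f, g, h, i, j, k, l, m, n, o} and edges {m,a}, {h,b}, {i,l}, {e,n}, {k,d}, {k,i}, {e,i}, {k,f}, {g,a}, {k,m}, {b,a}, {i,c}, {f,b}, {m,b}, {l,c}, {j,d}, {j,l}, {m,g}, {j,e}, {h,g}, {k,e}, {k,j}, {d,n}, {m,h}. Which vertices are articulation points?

Removing k increases the component count from 2 to 3, so k is a cut vertex.
By contrast removing b leaves 2 components; it is not a cut vertex. No other vertex is a cut vertex either.

k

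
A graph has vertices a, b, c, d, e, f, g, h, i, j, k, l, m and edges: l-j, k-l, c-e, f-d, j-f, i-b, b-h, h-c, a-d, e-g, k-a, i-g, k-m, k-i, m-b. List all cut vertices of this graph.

Removing k increases the component count from 1 to 2, so k is a cut vertex.
By contrast removing g leaves 1 component; it is not a cut vertex. No other vertex is a cut vertex either.

k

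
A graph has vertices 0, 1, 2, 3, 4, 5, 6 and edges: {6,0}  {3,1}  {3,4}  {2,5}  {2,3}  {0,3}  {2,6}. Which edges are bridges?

1-3, 2-5, 3-4

The edges on the cycle 2-6-0-3-2 are not bridges since each lies on that cycle.
But removing 3 - 1 disconnects 3 from 1; removing 3 - 4 disconnects 3 from 4; removing 2 - 5 disconnects 2 from 5 — these are bridges.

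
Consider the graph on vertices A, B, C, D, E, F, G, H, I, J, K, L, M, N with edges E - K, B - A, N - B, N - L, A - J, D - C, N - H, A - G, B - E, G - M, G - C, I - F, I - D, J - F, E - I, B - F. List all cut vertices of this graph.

Removing B increases the component count from 1 to 2, so B is a cut vertex.
Removing E increases the component count from 1 to 2, so E is a cut vertex.
Removing G increases the component count from 1 to 2, so G is a cut vertex.
Likewise N is a cut vertex.
By contrast removing K leaves 1 component; it is not a cut vertex. No other vertex is a cut vertex either.

B, E, G, N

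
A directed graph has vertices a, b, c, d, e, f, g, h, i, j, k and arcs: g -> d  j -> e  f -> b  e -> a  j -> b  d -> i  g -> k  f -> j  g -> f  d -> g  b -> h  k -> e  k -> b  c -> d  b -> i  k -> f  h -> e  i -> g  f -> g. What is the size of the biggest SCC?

{b, d, f, g, i, j, k} are all mutually reachable — one SCC of size 7.
{e} is an SCC by itself.
{a} is an SCC by itself.
{c} is an SCC by itself.
{h} is an SCC by itself.
The largest has 7 vertices.

7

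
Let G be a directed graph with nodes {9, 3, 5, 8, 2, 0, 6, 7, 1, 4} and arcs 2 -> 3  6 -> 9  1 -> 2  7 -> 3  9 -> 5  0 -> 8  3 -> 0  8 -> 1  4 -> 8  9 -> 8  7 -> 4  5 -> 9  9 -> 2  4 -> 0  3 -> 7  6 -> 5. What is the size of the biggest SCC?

7

{0, 1, 2, 3, 4, 7, 8} are all mutually reachable — one SCC of size 7.
{5, 9} are all mutually reachable — one SCC of size 2.
{6} is an SCC by itself.
The largest has 7 vertices.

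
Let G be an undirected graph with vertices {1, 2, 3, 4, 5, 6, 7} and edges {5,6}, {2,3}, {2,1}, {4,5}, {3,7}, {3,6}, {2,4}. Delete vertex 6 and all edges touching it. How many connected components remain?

With 6 gone, the remaining components are: {1, 2, 3, 4, 5, 7}.
That is 1 component.

1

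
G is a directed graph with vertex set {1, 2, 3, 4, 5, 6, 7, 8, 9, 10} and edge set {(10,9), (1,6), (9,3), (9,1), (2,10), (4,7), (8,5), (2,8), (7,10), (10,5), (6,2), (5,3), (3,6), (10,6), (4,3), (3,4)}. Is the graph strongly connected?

From 10 we can reach every vertex (1, 2, 3, 4, 5, 6, 7, 8, 9, 10), and every vertex can reach 10 (1, 2, 3, 4, 5, 6, 7, 8, 9, 10). So the whole graph is one strongly connected component.

Yes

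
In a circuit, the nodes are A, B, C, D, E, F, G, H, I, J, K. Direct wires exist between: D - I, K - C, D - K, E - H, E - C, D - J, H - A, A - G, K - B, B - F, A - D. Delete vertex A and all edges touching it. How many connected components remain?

2

With A gone, the remaining components are: {G}; {B, C, D, E, F, H, I, J, K}.
That is 2 components.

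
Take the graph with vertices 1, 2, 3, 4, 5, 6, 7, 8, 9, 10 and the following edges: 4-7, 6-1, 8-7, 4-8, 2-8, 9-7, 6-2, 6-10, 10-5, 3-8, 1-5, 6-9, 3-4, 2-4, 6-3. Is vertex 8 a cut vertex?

No

Deleting 8 leaves 1 component (was 1) (its neighbors 2, 3, 4, 7 remain connected to each other), so 8 is not a cut vertex.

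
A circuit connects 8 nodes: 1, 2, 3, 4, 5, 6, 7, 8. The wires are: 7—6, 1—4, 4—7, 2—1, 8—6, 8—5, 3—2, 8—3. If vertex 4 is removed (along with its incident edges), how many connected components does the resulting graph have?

1

With 4 gone, the remaining components are: {1, 2, 3, 5, 6, 7, 8}.
That is 1 component.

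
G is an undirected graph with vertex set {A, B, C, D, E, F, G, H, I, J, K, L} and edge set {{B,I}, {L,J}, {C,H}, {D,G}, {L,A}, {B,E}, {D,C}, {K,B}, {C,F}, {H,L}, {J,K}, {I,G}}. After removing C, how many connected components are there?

With C gone, the remaining components are: {F}; {A, B, D, E, G, H, I, J, K, L}.
That is 2 components.

2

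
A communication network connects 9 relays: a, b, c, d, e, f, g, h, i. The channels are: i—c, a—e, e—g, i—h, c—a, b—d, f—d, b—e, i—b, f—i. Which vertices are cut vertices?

Removing e increases the component count from 1 to 2, so e is a cut vertex.
Removing i increases the component count from 1 to 2, so i is a cut vertex.
By contrast removing g leaves 1 component; it is not a cut vertex. No other vertex is a cut vertex either.

e, i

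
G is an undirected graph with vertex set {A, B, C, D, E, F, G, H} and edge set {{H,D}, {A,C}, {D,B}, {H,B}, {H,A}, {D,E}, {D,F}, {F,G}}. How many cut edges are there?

5

The edges on the cycle H-D-B-H are not bridges since each lies on that cycle.
But removing D–F disconnects D from F; removing D–E disconnects D from E; removing H–A disconnects H from A; removing F–G disconnects F from G — these are bridges.
In total 5 edges are bridges.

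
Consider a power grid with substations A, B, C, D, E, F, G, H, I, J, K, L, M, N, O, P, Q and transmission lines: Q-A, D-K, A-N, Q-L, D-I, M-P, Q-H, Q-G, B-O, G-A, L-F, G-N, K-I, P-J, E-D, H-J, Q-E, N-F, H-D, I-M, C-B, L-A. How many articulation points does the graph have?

2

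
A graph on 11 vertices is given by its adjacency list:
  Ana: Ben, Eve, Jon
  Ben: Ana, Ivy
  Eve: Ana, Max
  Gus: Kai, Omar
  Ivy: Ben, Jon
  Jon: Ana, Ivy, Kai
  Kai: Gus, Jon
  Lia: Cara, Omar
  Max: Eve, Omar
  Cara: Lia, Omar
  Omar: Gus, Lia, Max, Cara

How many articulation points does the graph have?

1

Removing Omar increases the component count from 1 to 2, so Omar is a cut vertex.
By contrast removing Lia leaves 1 component; it is not a cut vertex. No other vertex is a cut vertex either.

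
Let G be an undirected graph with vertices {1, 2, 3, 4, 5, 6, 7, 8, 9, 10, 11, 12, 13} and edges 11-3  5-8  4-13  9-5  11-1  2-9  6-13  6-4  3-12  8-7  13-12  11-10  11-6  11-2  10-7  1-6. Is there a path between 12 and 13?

Yes

From 12 we can reach 1, 2, 3, 4, 5, 6, 7, 8, 9, 10, 11, 12, 13, which includes 13.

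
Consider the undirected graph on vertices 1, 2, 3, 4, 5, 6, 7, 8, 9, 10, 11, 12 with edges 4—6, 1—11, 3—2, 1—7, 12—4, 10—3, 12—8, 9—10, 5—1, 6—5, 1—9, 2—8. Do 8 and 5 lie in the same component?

Yes

From 8 we can reach 1, 2, 3, 4, 5, 6, 7, 8, 9, 10, 11, 12, which includes 5.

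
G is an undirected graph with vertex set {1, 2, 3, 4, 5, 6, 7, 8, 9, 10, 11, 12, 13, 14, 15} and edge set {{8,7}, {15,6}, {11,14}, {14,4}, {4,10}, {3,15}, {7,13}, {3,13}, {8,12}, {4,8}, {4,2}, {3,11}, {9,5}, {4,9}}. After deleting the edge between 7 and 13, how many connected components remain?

7 and 13 are still connected via 7-8-4-14-11-3-13, so the component count stays at 2.

2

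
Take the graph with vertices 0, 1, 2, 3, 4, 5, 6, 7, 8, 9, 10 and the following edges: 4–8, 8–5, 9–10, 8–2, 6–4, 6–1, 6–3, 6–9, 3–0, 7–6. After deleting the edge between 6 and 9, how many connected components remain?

2

Before removal there is 1 component.
6–9 is a bridge — removing it separates 6's side from 9's side.
After removal: 2 components.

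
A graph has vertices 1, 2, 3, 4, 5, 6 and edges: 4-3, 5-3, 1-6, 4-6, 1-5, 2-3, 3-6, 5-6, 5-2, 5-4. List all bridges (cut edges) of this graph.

The edges on the cycle 1-5-4-3-6-1 are not bridges since each lies on that cycle.
Every edge lies on some cycle, so there are no bridges.

none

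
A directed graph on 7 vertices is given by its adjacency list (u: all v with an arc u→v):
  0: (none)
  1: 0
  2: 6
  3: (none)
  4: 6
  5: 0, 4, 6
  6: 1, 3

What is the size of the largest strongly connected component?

1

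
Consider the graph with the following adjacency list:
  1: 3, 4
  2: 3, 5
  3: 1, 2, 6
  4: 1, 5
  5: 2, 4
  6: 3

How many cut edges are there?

The edges on the cycle 5-2-3-1-4-5 are not bridges since each lies on that cycle.
But removing 3-6 disconnects 3 from 6 — this is a bridge.

1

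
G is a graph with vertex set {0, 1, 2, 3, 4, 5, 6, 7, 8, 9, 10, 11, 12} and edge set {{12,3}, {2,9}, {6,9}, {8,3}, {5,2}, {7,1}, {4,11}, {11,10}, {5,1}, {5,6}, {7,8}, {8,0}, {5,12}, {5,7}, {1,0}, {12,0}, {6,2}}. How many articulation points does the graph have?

2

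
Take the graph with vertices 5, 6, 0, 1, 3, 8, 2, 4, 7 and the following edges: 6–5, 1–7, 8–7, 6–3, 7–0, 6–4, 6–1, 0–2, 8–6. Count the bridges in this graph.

5

The edges on the cycle 8-6-1-7-8 are not bridges since each lies on that cycle.
But removing 7–0 disconnects 7 from 0; removing 3–6 disconnects 3 from 6; removing 6–5 disconnects 6 from 5; removing 6–4 disconnects 6 from 4 — these are bridges.
In total 5 edges are bridges.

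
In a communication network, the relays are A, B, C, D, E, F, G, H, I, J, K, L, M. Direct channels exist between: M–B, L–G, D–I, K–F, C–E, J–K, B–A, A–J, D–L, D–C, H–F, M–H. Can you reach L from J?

The component containing J is {A, B, F, H, J, K, M}, and L is not in it.

No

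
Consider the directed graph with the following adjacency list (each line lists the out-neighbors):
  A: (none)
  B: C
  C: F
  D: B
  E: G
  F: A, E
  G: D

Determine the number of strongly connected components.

2

{B, C, D, E, F, G} are all mutually reachable — one SCC of size 6.
{A} is an SCC by itself.
That gives 2 strongly connected components.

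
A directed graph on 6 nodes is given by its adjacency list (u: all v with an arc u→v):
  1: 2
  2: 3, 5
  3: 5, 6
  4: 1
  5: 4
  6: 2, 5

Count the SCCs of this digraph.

{1, 2, 3, 4, 5, 6} are all mutually reachable — one SCC of size 6.
That gives 1 strongly connected component.

1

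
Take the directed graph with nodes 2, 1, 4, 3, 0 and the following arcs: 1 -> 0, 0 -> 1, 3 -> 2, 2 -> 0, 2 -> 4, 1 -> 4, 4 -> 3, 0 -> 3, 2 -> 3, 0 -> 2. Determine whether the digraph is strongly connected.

Yes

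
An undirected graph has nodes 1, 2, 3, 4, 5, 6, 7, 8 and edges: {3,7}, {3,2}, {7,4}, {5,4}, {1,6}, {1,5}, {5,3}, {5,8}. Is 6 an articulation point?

No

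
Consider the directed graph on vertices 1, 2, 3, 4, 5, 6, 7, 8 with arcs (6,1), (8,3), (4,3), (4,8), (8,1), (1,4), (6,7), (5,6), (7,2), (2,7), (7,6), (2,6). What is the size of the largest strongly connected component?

3

{1, 4, 8} are all mutually reachable — one SCC of size 3.
{2, 6, 7} are all mutually reachable — one SCC of size 3.
{5} is an SCC by itself.
{3} is an SCC by itself.
The largest has 3 vertices.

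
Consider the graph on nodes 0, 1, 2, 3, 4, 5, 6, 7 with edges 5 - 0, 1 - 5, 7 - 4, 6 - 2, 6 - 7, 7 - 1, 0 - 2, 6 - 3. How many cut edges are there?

2

The edges on the cycle 6-7-1-5-0-2-6 are not bridges since each lies on that cycle.
But removing 7 - 4 disconnects 7 from 4; removing 6 - 3 disconnects 6 from 3 — these are bridges.
That makes 2 bridges.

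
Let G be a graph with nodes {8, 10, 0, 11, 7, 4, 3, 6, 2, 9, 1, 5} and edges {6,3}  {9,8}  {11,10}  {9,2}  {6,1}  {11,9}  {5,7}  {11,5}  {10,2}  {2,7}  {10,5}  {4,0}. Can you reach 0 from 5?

The component containing 5 is {2, 5, 7, 8, 9, 10, 11}, and 0 is not in it.

No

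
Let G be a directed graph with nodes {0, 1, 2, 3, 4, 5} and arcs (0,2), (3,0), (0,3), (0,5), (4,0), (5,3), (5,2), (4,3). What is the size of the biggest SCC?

3

{0, 3, 5} are all mutually reachable — one SCC of size 3.
{2} is an SCC by itself.
{4} is an SCC by itself.
{1} is an SCC by itself.
The largest has 3 vertices.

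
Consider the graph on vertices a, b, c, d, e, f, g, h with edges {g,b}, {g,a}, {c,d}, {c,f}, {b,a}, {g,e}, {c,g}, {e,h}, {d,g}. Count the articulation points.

Removing c increases the component count from 1 to 2, so c is a cut vertex.
Removing e increases the component count from 1 to 2, so e is a cut vertex.
Removing g increases the component count from 1 to 3, so g is a cut vertex.
By contrast removing h leaves 1 component; it is not a cut vertex. No other vertex is a cut vertex either.

3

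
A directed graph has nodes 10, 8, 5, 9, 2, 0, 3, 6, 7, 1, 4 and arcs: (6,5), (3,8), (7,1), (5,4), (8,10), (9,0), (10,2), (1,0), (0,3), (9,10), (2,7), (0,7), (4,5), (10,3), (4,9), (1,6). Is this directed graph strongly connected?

From 1 we can reach every vertex (0, 1, 2, 3, 4, 5, 6, 7, 8, 9, 10), and every vertex can reach 1 (0, 1, 2, 3, 4, 5, 6, 7, 8, 9, 10). So the whole graph is one strongly connected component.

Yes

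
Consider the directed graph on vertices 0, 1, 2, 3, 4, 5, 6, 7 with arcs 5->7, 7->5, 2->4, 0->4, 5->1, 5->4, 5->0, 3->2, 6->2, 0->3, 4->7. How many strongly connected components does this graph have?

{0, 2, 3, 4, 5, 7} are all mutually reachable — one SCC of size 6.
{1} is an SCC by itself.
{6} is an SCC by itself.
That gives 3 strongly connected components.

3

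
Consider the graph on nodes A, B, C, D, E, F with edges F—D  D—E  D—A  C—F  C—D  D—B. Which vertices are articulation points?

D

Removing D increases the component count from 1 to 4, so D is a cut vertex.
By contrast removing C leaves 1 component; it is not a cut vertex. No other vertex is a cut vertex either.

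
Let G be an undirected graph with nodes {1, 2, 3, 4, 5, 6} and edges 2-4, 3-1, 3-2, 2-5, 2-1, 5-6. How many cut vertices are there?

2

Removing 2 increases the component count from 1 to 3, so 2 is a cut vertex.
Removing 5 increases the component count from 1 to 2, so 5 is a cut vertex.
By contrast removing 4 leaves 1 component; it is not a cut vertex. No other vertex is a cut vertex either.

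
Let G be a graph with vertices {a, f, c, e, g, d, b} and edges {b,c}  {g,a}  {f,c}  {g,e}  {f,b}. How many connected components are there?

d is isolated — a component by itself.
Starting from b we can reach b, c, f. That is one component of size 3.
Starting from a we can reach a, e, g. That is one component of size 3.
Total: 3 components.

3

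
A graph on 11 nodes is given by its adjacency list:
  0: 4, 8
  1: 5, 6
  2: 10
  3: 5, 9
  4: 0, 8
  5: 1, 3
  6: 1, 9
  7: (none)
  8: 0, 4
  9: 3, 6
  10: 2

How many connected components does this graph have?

4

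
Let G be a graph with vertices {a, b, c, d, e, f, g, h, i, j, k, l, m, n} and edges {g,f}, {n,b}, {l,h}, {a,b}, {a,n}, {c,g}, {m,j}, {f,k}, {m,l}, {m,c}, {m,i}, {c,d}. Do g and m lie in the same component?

From g we can reach c, d, f, g, h, i, j, k, l, m, which includes m.

Yes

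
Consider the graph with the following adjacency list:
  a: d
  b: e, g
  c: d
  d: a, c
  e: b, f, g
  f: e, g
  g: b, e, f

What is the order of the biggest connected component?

4

Starting from a we can reach a, c, d. That is one component of size 3.
Starting from b we can reach b, e, f, g. That is one component of size 4.
The largest has 4 vertices.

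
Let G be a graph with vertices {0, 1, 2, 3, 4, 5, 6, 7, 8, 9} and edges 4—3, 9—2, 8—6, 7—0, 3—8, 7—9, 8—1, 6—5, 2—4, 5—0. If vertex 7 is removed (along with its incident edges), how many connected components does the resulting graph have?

1

With 7 gone, the remaining components are: {0, 1, 2, 3, 4, 5, 6, 8, 9}.
That is 1 component.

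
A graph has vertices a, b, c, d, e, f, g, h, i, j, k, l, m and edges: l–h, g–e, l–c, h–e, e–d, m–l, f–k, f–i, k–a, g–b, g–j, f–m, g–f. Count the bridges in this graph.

The edges on the cycle g-f-m-l-h-e-g are not bridges since each lies on that cycle.
But removing d–e disconnects d from e; removing f–i disconnects f from i; removing a–k disconnects a from k; removing g–b disconnects g from b — these are bridges.
In total 7 edges are bridges.

7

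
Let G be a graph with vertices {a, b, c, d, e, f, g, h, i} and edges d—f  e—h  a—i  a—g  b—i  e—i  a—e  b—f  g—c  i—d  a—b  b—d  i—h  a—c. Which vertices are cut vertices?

a

Removing a increases the component count from 1 to 2, so a is a cut vertex.
By contrast removing c leaves 1 component; it is not a cut vertex. No other vertex is a cut vertex either.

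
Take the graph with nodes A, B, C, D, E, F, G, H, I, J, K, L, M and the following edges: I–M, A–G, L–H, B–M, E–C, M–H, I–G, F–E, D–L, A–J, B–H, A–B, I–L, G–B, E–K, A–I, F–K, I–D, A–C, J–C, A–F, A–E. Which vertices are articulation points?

A

Removing A increases the component count from 1 to 2, so A is a cut vertex.
By contrast removing B leaves 1 component; it is not a cut vertex. No other vertex is a cut vertex either.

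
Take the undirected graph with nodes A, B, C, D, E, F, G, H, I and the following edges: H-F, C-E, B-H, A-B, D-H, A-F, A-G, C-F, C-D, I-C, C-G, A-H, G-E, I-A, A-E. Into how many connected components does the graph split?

1

Starting from A we can reach A, B, C, D, E, F, G, H, I. That is one component of size 9.
Total: 1 component.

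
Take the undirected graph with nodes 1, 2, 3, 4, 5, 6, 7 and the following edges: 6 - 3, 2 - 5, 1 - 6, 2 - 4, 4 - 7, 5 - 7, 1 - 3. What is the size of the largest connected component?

4

Starting from 1 we can reach 1, 3, 6. That is one component of size 3.
Starting from 2 we can reach 2, 4, 5, 7. That is one component of size 4.
The largest has 4 vertices.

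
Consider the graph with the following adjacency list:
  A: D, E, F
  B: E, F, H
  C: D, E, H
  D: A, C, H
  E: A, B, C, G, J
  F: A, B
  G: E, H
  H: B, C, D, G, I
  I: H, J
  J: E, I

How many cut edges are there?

The edges on the cycle E-C-H-G-E are not bridges since each lies on that cycle.
Every edge lies on some cycle, so there are no bridges.

0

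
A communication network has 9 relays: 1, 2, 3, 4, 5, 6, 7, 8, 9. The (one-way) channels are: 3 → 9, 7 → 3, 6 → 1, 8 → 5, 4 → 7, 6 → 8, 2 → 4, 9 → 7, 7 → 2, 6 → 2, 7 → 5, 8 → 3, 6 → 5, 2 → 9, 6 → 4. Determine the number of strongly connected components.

5

{2, 3, 4, 7, 9} are all mutually reachable — one SCC of size 5.
{6} is an SCC by itself.
{8} is an SCC by itself.
{1} is an SCC by itself.
{5} is an SCC by itself.
That gives 5 strongly connected components.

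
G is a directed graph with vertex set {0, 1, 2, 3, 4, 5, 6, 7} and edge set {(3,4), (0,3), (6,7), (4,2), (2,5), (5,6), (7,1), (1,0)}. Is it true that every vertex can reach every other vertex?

Yes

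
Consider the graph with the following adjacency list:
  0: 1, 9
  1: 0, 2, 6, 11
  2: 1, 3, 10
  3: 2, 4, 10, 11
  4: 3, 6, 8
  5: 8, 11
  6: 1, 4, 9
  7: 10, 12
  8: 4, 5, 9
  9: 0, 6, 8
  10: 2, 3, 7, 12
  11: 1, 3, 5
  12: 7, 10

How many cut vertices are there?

Removing 10 increases the component count from 1 to 2, so 10 is a cut vertex.
By contrast removing 5 leaves 1 component; it is not a cut vertex. No other vertex is a cut vertex either.

1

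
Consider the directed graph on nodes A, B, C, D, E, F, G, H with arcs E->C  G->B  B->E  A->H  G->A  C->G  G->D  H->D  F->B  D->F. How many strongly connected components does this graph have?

{A, B, C, D, E, F, G, H} are all mutually reachable — one SCC of size 8.
That gives 1 strongly connected component.

1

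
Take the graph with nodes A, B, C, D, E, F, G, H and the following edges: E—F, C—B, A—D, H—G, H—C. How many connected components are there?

3

Starting from E we can reach E, F. That is one component of size 2.
Starting from A we can reach A, D. That is one component of size 2.
Starting from B we can reach B, C, G, H. That is one component of size 4.
Total: 3 components.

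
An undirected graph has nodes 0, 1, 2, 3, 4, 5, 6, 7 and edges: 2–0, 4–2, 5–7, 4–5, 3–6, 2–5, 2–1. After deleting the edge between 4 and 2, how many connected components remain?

2

4 and 2 are still connected via 4-5-2, so the component count stays at 2.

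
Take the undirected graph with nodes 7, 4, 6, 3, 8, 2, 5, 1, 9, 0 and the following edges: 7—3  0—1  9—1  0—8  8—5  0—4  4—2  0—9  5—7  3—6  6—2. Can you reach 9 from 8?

From 8 we can reach 0, 1, 2, 3, 4, 5, 6, 7, 8, 9, which includes 9.

Yes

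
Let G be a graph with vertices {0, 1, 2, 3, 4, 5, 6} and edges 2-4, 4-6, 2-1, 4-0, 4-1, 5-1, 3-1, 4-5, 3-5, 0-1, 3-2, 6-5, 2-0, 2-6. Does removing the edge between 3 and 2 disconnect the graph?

After removing 3-2, the path 3-1-2 still connects them, so the edge is not a bridge.

No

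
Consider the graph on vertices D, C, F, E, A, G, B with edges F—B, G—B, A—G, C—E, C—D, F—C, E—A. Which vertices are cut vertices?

C

Removing C increases the component count from 1 to 2, so C is a cut vertex.
By contrast removing E leaves 1 component; it is not a cut vertex. No other vertex is a cut vertex either.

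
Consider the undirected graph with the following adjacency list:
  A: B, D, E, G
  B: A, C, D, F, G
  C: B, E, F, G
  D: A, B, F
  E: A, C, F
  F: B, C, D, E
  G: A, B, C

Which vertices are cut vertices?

none

Removing D, for instance, still leaves 1 component. No single vertex removal increases the component count — the graph has no articulation points.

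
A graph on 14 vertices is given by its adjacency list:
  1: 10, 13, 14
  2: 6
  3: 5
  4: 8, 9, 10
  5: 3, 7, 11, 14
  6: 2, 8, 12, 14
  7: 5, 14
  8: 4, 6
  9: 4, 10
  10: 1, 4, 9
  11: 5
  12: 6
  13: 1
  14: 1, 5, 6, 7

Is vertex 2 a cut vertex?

Deleting 2 leaves 1 component (was 1), so 2 is not a cut vertex.

No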